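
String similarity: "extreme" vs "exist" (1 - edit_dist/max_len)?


Word 1: "extreme" (length 7)
Word 2: "exist" (length 5)
One optimal edit sequence:
  1. keep 'e'
  2. keep 'x'
  3. delete 't'  (+1)
  4. delete 'r'  (+1)
  5. substitute 'e' -> 'i'  (+1)
  6. substitute 'm' -> 's'  (+1)
  7. substitute 'e' -> 't'  (+1)
Edit distance = 5
Max length = max(7, 5) = 7
Similarity = 1 - 5/7
= 0.2857


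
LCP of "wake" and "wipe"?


Word 1: "wake"
Word 2: "wipe"
Comparing from start:
  Pos 0: 'w' == 'w'
  Pos 1: 'a' != 'i' (stop)
LCP = "w" (length 1)


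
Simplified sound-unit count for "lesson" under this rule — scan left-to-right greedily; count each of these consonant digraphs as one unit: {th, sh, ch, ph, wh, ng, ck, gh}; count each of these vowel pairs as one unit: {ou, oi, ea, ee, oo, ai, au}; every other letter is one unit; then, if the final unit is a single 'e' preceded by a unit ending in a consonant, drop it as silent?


Word: "lesson" (6 letters)
Left-to-right scan:
  1. 'l' (letter)
  2. 'e' (letter)
  3. 's' (letter)
  4. 's' (letter)
  5. 'o' (letter)
  6. 'n' (letter)
Units from scan: 6
Sound units = 6 units


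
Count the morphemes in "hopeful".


Word: "hopeful"
Morphemes: hope | -ful
Each morpheme carries meaning
= 2 morphemes


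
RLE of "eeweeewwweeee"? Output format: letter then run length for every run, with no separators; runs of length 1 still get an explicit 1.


String: "eeweeewwweeee"
Scanning for consecutive runs:
  'e' x 2
  'w' x 1
  'e' x 3
  'w' x 3
  'e' x 4
RLE = "e2w1e3w3e4"


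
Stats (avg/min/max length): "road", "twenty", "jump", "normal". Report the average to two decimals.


Lengths: "road"=4, "twenty"=6, "jump"=4, "normal"=6
Sum = 20, Count = 4
Average = 20/4 = 5.00
= avg=5.00, min=4, max=6


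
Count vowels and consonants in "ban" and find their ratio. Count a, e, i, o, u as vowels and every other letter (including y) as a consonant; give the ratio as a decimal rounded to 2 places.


Word: "ban"
Vowels (a,e,i,o,u): 1
Consonants: 2
Ratio = 1/2
= 0.50


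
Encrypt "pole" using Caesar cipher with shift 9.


Word: "pole"
Shift: 9
Each letter → (letter + shift) mod 26:
  'p' (15) + 9 = 24 → 'y'
  'o' (14) + 9 = 23 → 'x'
  'l' (11) + 9 = 20 → 'u'
  'e' (4) + 9 = 13 → 'n'
Result = "yxun"


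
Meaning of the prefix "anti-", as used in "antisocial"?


Prefix: anti-
Example: antisocial (anti- + social)
Meaning = against


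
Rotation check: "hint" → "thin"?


Word: "hint", Candidate: "thin"
Method: check if candidate is substring of word+word
"hinthint" contains "thin"? Yes
Is rotation = Yes


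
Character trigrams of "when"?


Word: "when" (length 4)
Number of trigrams = 4 - 3 + 1 = 2
  Position 0: "whe"
  Position 1: "hen"
Trigrams = "whe", "hen"


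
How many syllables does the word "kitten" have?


Word: "kitten"
Syllable breakdown: kit / ten
Counting: 2 parts
= 2 syllables


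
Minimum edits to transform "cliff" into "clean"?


Word 1: "cliff" (length 5)
Word 2: "clean" (length 5)
One optimal edit sequence (insert/delete/substitute each cost 1):
  1. keep 'c'
  2. keep 'l'
  3. substitute 'i' -> 'e'  (+1)
  4. substitute 'f' -> 'a'  (+1)
  5. substitute 'f' -> 'n'  (+1)
Total edit operations: 3
Edit distance = 3


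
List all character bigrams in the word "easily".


Word: "easily" (length 6)
Number of bigrams = 6 - 2 + 1 = 5
  Position 0: "ea"
  Position 1: "as"
  Position 2: "si"
  Position 3: "il"
  Position 4: "ly"
Bigrams = "ea", "as", "si", "il", "ly"


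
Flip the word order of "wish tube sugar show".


Original: "wish tube sugar show"
Words (1..n): wish | tube | sugar | show
Reversed (n..1): show | sugar | tube | wish
Result = "show sugar tube wish"


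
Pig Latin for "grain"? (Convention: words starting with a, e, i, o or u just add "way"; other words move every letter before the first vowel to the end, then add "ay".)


Word: "grain"
Starts with consonant(s) → move to end, add 'ay'
Consonant cluster: "gr"
Pig Latin = "aingray"


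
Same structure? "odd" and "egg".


Pattern of "odd": [0, 1, 1]
Pattern of "egg": [0, 1, 1]
Patterns match
Same pattern = Yes


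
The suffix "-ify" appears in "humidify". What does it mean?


Suffix: -ify
Example: humidify (humid + -ify)
Meaning = to make


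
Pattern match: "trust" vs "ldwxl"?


Pattern of "trust": [0, 1, 2, 3, 0]
Pattern of "ldwxl": [0, 1, 2, 3, 0]
Patterns match
Same pattern = Yes


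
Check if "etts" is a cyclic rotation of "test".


Word: "test", Candidate: "etts"
Method: check if candidate is substring of word+word
"testtest" contains "etts"? No
Is rotation = No


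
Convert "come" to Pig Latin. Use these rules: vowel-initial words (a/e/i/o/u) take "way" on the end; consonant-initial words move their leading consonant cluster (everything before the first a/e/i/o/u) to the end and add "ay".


Word: "come"
Starts with consonant(s) → move to end, add 'ay'
Consonant cluster: "c"
Pig Latin = "omecay"


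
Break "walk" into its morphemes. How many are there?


Word: "walk"
Morphemes: walk
Each morpheme carries meaning
= 1 morpheme


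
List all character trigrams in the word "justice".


Word: "justice" (length 7)
Number of trigrams = 7 - 3 + 1 = 5
  Position 0: "jus"
  Position 1: "ust"
  Position 2: "sti"
  Position 3: "tic"
  Position 4: "ice"
Trigrams = "jus", "ust", "sti", "tic", "ice"


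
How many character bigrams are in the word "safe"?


Word: "safe" (length 4)
Number of 2-grams = length - 2 + 1 = 4 - 2 + 1
= 3


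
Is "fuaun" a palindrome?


Word: "fuaun"
Reversed: "nuauf"
Forward == Backward? fuaun != nuauf
Palindrome = No


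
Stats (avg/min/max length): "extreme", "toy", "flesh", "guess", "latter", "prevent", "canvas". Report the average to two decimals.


Lengths: "extreme"=7, "toy"=3, "flesh"=5, "guess"=5, "latter"=6, "prevent"=7, "canvas"=6
Sum = 39, Count = 7
Average = 39/7 = 5.57
= avg=5.57, min=3, max=7


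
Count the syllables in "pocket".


Word: "pocket"
Syllable breakdown: pock · et
Counting: 2 parts
= 2 syllables


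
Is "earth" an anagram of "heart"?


Word 1: "heart" → sorted: aehrt
Word 2: "earth" → sorted: aehrt
Same letters? aehrt == aehrt
Anagram = Yes


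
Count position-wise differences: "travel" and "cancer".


Comparing character by character (same length = 6):
  Pos 0: 't' vs 'c' !=
  Pos 1: 'r' vs 'a' !=
  Pos 2: 'a' vs 'n' !=
  Pos 3: 'v' vs 'c' !=
  Pos 4: 'e' vs 'e' =
  Pos 5: 'l' vs 'r' !=
Hamming distance = 5


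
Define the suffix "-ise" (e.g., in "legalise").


Suffix: -ise
Example: legalise (legal + -ise)
Meaning = to make


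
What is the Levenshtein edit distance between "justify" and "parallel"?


Word 1: "justify" (length 7)
Word 2: "parallel" (length 8)
One optimal edit sequence (insert/delete/substitute each cost 1):
  1. insert 'p'  (+1)
  2. substitute 'j' -> 'a'  (+1)
  3. substitute 'u' -> 'r'  (+1)
  4. substitute 's' -> 'a'  (+1)
  5. substitute 't' -> 'l'  (+1)
  6. substitute 'i' -> 'l'  (+1)
  7. substitute 'f' -> 'e'  (+1)
  8. substitute 'y' -> 'l'  (+1)
Total edit operations: 8
Edit distance = 8


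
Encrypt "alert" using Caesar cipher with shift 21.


Word: "alert"
Shift: 21
Each letter → (letter + shift) mod 26:
  'a' (0) + 21 = 21 → 'v'
  'l' (11) + 21 = 6 → 'g'
  'e' (4) + 21 = 25 → 'z'
  'r' (17) + 21 = 12 → 'm'
  't' (19) + 21 = 14 → 'o'
Result = "vgzmo"


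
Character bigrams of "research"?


Word: "research" (length 8)
Number of bigrams = 8 - 2 + 1 = 7
  Position 0: "re"
  Position 1: "es"
  Position 2: "se"
  Position 3: "ea"
  Position 4: "ar"
  Position 5: "rc"
  Position 6: "ch"
Bigrams = "re", "es", "se", "ea", "ar", "rc", "ch"


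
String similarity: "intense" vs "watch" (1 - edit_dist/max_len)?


Word 1: "intense" (length 7)
Word 2: "watch" (length 5)
One optimal edit sequence:
  1. substitute 'i' -> 'w'  (+1)
  2. substitute 'n' -> 'a'  (+1)
  3. keep 't'
  4. delete 'e'  (+1)
  5. delete 'n'  (+1)
  6. substitute 's' -> 'c'  (+1)
  7. substitute 'e' -> 'h'  (+1)
Edit distance = 6
Max length = max(7, 5) = 7
Similarity = 1 - 6/7
= 0.1429


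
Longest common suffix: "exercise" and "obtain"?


Word 1: "exercise"
Word 2: "obtain"
Comparing from end:
  Pos -1: 'e' != 'n' (stop)
LCS = "" (length 0)


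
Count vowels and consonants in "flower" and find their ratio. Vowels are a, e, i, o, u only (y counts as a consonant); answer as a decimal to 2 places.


Word: "flower"
Vowels (a,e,i,o,u): 2
Consonants: 4
Ratio = 2/4
= 0.50


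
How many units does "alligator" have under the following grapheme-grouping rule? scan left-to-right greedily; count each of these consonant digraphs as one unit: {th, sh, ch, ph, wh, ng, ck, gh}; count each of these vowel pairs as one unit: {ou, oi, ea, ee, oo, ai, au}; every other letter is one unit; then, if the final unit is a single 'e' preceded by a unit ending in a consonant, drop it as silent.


Word: "alligator" (9 letters)
Left-to-right scan:
  [1] 'a' (letter)
  [2] 'l' (letter)
  [3] 'l' (letter)
  [4] 'i' (letter)
  [5] 'g' (letter)
  [6] 'a' (letter)
  [7] 't' (letter)
  [8] 'o' (letter)
  [9] 'r' (letter)
Units from scan: 9
Sound units = 9 units


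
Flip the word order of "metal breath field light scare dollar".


Original: "metal breath field light scare dollar"
Words (1..n): metal | breath | field | light | scare | dollar
Reversed (n..1): dollar | scare | light | field | breath | metal
Result = "dollar scare light field breath metal"


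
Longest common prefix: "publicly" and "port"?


Word 1: "publicly"
Word 2: "port"
Comparing from start:
  Pos 0: 'p' == 'p'
  Pos 1: 'u' != 'o' (stop)
LCP = "p" (length 1)


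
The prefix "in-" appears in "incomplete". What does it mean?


Prefix: in-
As in: incomplete -> in- + complete
Meaning = not / into


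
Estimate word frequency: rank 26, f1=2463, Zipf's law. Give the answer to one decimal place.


Zipf's law: f(r) = f(1) / r
f(1) = 2463
f(26) = 2463 / 26
= 94.7 occurrences


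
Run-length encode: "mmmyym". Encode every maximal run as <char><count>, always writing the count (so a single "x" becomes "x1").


String: "mmmyym"
Scanning for consecutive runs:
  'm' x 3
  'y' x 2
  'm' x 1
RLE = "m3y2m1"


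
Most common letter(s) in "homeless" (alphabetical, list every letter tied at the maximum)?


Word: "homeless"
Letter counts:
  'e': 2
  'h': 1
  'l': 1
  'm': 1
  'o': 1
  's': 2
Maximum count = 2
Most frequent = 'e', 's' (2 times each)


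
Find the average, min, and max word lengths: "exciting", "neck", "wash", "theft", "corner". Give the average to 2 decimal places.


Lengths: "exciting"=8, "neck"=4, "wash"=4, "theft"=5, "corner"=6
Sum = 27, Count = 5
Average = 27/5 = 5.40
= avg=5.40, min=4, max=8


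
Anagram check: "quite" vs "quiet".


Word 1: "quite" → sorted: eiqtu
Word 2: "quiet" → sorted: eiqtu
Same letters? eiqtu == eiqtu
Anagram = Yes


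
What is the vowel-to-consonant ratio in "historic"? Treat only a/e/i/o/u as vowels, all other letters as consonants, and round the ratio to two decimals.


Word: "historic"
Vowels (a,e,i,o,u): 3
Consonants: 5
Ratio = 3/5
= 0.60


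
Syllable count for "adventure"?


Word: "adventure"
Syllable breakdown: ad | ven | ture
Counting: 3 parts
= 3 syllables


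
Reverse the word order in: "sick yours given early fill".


Original: "sick yours given early fill"
Words (1..n): sick | yours | given | early | fill
Reversed (n..1): fill | early | given | yours | sick
Result = "fill early given yours sick"


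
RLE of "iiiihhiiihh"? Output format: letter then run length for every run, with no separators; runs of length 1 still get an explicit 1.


String: "iiiihhiiihh"
Scanning for consecutive runs:
  'i' x 4
  'h' x 2
  'i' x 3
  'h' x 2
RLE = "i4h2i3h2"


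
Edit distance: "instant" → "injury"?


Word 1: "instant" (length 7)
Word 2: "injury" (length 6)
One optimal edit sequence (insert/delete/substitute each cost 1):
  1. keep 'i'
  2. keep 'n'
  3. delete 's'  (+1)
  4. substitute 't' -> 'j'  (+1)
  5. substitute 'a' -> 'u'  (+1)
  6. substitute 'n' -> 'r'  (+1)
  7. substitute 't' -> 'y'  (+1)
Total edit operations: 5
Edit distance = 5


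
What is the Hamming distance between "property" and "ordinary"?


Comparing character by character (same length = 8):
  Pos 0: 'p' vs 'o' !=
  Pos 1: 'r' vs 'r' =
  Pos 2: 'o' vs 'd' !=
  Pos 3: 'p' vs 'i' !=
  Pos 4: 'e' vs 'n' !=
  Pos 5: 'r' vs 'a' !=
  Pos 6: 't' vs 'r' !=
  Pos 7: 'y' vs 'y' =
Hamming distance = 6


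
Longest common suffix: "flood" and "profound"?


Word 1: "flood"
Word 2: "profound"
Comparing from end:
  Pos -1: 'd' == 'd'
  Pos -2: 'o' != 'n' (stop)
LCS = "d" (length 1)


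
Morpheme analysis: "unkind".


Word: "unkind"
Morphemes: un- / kind
Each morpheme carries meaning
= 2 morphemes


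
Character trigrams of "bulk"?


Word: "bulk" (length 4)
Number of trigrams = 4 - 3 + 1 = 2
  Position 0: "bul"
  Position 1: "ulk"
Trigrams = "bul", "ulk"


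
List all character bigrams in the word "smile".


Word: "smile" (length 5)
Number of bigrams = 5 - 2 + 1 = 4
  Position 0: "sm"
  Position 1: "mi"
  Position 2: "il"
  Position 3: "le"
Bigrams = "sm", "mi", "il", "le"


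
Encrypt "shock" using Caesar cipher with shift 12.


Word: "shock"
Shift: 12
Each letter → (letter + shift) mod 26:
  's' (18) + 12 = 4 → 'e'
  'h' (7) + 12 = 19 → 't'
  'o' (14) + 12 = 0 → 'a'
  'c' (2) + 12 = 14 → 'o'
  'k' (10) + 12 = 22 → 'w'
Result = "etaow"


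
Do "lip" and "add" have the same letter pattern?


Pattern of "lip": [0, 1, 2]
Pattern of "add": [0, 1, 1]
Patterns do not match
Same pattern = No


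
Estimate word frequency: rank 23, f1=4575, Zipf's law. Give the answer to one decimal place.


Zipf's law: f(r) = f(1) / r
f(1) = 4575
f(23) = 4575 / 23
= 198.9 occurrences


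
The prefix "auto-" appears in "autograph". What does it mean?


Prefix: auto-
Example: autograph = auto- + graph
Meaning = self


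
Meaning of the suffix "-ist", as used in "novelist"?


Suffix: -ist
As in: novelist -> novel + -ist
Meaning = one who practices


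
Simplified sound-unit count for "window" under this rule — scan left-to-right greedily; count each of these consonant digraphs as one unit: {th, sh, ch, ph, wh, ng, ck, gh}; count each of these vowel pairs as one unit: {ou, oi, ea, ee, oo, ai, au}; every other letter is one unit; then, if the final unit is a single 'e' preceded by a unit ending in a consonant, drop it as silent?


Word: "window" (6 letters)
Left-to-right scan:
  (1) 'w' (letter)
  (2) 'i' (letter)
  (3) 'n' (letter)
  (4) 'd' (letter)
  (5) 'o' (letter)
  (6) 'w' (letter)
Units from scan: 6
Sound units = 6 units


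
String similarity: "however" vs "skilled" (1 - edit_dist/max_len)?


Word 1: "however" (length 7)
Word 2: "skilled" (length 7)
One optimal edit sequence:
  1. substitute 'h' -> 's'  (+1)
  2. substitute 'o' -> 'k'  (+1)
  3. substitute 'w' -> 'i'  (+1)
  4. substitute 'e' -> 'l'  (+1)
  5. substitute 'v' -> 'l'  (+1)
  6. keep 'e'
  7. substitute 'r' -> 'd'  (+1)
Edit distance = 6
Max length = max(7, 7) = 7
Similarity = 1 - 6/7
= 0.1429


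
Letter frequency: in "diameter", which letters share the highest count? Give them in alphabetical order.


Word: "diameter"
Letter counts:
  'a': 1
  'd': 1
  'e': 2
  'i': 1
  'm': 1
  'r': 1
  't': 1
Maximum count = 2
Most frequent = 'e' (2 times each)


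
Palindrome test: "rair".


Word: "rair"
Reversed: "riar"
Forward == Backward? rair != riar
Palindrome = No


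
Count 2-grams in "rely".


Word: "rely" (length 4)
Number of 2-grams = length - 2 + 1 = 4 - 2 + 1
= 3


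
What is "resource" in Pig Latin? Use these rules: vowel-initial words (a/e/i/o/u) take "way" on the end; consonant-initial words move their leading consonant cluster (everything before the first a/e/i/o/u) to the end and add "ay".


Word: "resource"
Starts with consonant(s) → move to end, add 'ay'
Consonant cluster: "r"
Pig Latin = "esourceray"


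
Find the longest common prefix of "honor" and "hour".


Word 1: "honor"
Word 2: "hour"
Comparing from start:
  Pos 0: 'h' == 'h'
  Pos 1: 'o' == 'o'
  Pos 2: 'n' != 'u' (stop)
LCP = "ho" (length 2)


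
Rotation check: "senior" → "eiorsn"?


Word: "senior", Candidate: "eiorsn"
Method: check if candidate is substring of word+word
"seniorsenior" contains "eiorsn"? No
Is rotation = No


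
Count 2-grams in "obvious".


Word: "obvious" (length 7)
Number of 2-grams = length - 2 + 1 = 7 - 2 + 1
= 6


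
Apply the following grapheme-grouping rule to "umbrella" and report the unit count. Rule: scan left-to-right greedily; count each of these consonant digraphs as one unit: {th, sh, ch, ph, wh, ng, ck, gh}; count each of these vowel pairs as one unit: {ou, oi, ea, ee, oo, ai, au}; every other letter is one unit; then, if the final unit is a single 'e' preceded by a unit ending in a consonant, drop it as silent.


Word: "umbrella" (8 letters)
Left-to-right scan:
  1. 'u' (letter)
  2. 'm' (letter)
  3. 'b' (letter)
  4. 'r' (letter)
  5. 'e' (letter)
  6. 'l' (letter)
  7. 'l' (letter)
  8. 'a' (letter)
Units from scan: 8
Sound units = 8 units


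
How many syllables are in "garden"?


Word: "garden"
Syllable breakdown: gar / den
Counting: 2 parts
= 2 syllables


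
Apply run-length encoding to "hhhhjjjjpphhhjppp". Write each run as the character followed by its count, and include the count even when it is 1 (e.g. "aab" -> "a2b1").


String: "hhhhjjjjpphhhjppp"
Scanning for consecutive runs:
  'h' x 4
  'j' x 4
  'p' x 2
  'h' x 3
  'j' x 1
  'p' x 3
RLE = "h4j4p2h3j1p3"


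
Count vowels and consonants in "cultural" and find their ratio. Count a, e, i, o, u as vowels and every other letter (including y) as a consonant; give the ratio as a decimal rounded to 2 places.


Word: "cultural"
Vowels (a,e,i,o,u): 3
Consonants: 5
Ratio = 3/5
= 0.60


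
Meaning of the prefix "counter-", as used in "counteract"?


Prefix: counter-
Example: counteract (counter- + act)
Meaning = against / opposite


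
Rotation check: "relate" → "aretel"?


Word: "relate", Candidate: "aretel"
Method: check if candidate is substring of word+word
"relaterelate" contains "aretel"? No
Is rotation = No


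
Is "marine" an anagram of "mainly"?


Word 1: "mainly" → sorted: ailmny
Word 2: "marine" → sorted: aeimnr
Same letters? ailmny != aeimnr
Anagram = No


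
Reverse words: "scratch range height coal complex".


Original: "scratch range height coal complex"
Words (1..n): scratch | range | height | coal | complex
Reversed (n..1): complex | coal | height | range | scratch
Result = "complex coal height range scratch"


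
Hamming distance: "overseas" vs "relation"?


Comparing character by character (same length = 8):
  Pos 0: 'o' vs 'r' !=
  Pos 1: 'v' vs 'e' !=
  Pos 2: 'e' vs 'l' !=
  Pos 3: 'r' vs 'a' !=
  Pos 4: 's' vs 't' !=
  Pos 5: 'e' vs 'i' !=
  Pos 6: 'a' vs 'o' !=
  Pos 7: 's' vs 'n' !=
Hamming distance = 8


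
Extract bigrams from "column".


Word: "column" (length 6)
Number of bigrams = 6 - 2 + 1 = 5
  Position 0: "co"
  Position 1: "ol"
  Position 2: "lu"
  Position 3: "um"
  Position 4: "mn"
Bigrams = "co", "ol", "lu", "um", "mn"


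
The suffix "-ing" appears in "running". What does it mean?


Suffix: -ing
Example: running (run + -ing, with a spelling change)
Meaning = present participle


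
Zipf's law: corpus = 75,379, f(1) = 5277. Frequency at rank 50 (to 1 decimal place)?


Zipf's law: f(r) = f(1) / r
f(1) = 5277
f(50) = 5277 / 50
= 105.5 occurrences


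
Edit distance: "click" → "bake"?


Word 1: "click" (length 5)
Word 2: "bake" (length 4)
One optimal edit sequence (insert/delete/substitute each cost 1):
  1. delete 'c'  (+1)
  2. substitute 'l' -> 'b'  (+1)
  3. substitute 'i' -> 'a'  (+1)
  4. substitute 'c' -> 'k'  (+1)
  5. substitute 'k' -> 'e'  (+1)
Total edit operations: 5
Edit distance = 5


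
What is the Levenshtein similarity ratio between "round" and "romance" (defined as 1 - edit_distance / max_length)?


Word 1: "round" (length 5)
Word 2: "romance" (length 7)
One optimal edit sequence:
  1. keep 'r'
  2. keep 'o'
  3. insert 'm'  (+1)
  4. substitute 'u' -> 'a'  (+1)
  5. keep 'n'
  6. insert 'c'  (+1)
  7. substitute 'd' -> 'e'  (+1)
Edit distance = 4
Max length = max(5, 7) = 7
Similarity = 1 - 4/7
= 0.4286


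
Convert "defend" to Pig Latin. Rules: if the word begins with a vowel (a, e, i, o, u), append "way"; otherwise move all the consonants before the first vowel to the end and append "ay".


Word: "defend"
Starts with consonant(s) → move to end, add 'ay'
Consonant cluster: "d"
Pig Latin = "efendday"


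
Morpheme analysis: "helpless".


Word: "helpless"
Morphemes: help | -less
Each morpheme carries meaning
= 2 morphemes


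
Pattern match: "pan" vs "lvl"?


Pattern of "pan": [0, 1, 2]
Pattern of "lvl": [0, 1, 0]
Patterns do not match
Same pattern = No


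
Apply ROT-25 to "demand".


Word: "demand"
Shift: 25
Each letter → (letter + shift) mod 26:
  'd' (3) + 25 = 2 → 'c'
  'e' (4) + 25 = 3 → 'd'
  'm' (12) + 25 = 11 → 'l'
  'a' (0) + 25 = 25 → 'z'
  'n' (13) + 25 = 12 → 'm'
  'd' (3) + 25 = 2 → 'c'
Result = "cdlzmc"


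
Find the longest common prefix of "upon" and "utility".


Word 1: "upon"
Word 2: "utility"
Comparing from start:
  Pos 0: 'u' == 'u'
  Pos 1: 'p' != 't' (stop)
LCP = "u" (length 1)


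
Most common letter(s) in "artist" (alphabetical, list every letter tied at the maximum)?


Word: "artist"
Letter counts:
  'a': 1
  'i': 1
  'r': 1
  's': 1
  't': 2
Maximum count = 2
Most frequent = 't' (2 times each)


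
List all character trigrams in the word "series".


Word: "series" (length 6)
Number of trigrams = 6 - 3 + 1 = 4
  Position 0: "ser"
  Position 1: "eri"
  Position 2: "rie"
  Position 3: "ies"
Trigrams = "ser", "eri", "rie", "ies"


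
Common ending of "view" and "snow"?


Word 1: "view"
Word 2: "snow"
Comparing from end:
  Pos -1: 'w' == 'w'
  Pos -2: 'e' != 'o' (stop)
LCS = "w" (length 1)


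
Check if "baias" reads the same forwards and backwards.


Word: "baias"
Reversed: "saiab"
Forward == Backward? baias != saiab
Palindrome = No


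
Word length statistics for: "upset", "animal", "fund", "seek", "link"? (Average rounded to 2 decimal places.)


Lengths: "upset"=5, "animal"=6, "fund"=4, "seek"=4, "link"=4
Sum = 23, Count = 5
Average = 23/5 = 4.60
= avg=4.60, min=4, max=6


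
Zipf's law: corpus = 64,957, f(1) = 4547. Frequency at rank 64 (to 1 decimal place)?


Zipf's law: f(r) = f(1) / r
f(1) = 4547
f(64) = 4547 / 64
= 71.0 occurrences


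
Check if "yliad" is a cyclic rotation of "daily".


Word: "daily", Candidate: "yliad"
Method: check if candidate is substring of word+word
"dailydaily" contains "yliad"? No
Is rotation = No


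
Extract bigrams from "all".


Word: "all" (length 3)
Number of bigrams = 3 - 2 + 1 = 2
  Position 0: "al"
  Position 1: "ll"
Bigrams = "al", "ll"


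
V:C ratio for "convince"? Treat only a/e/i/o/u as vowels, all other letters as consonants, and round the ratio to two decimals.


Word: "convince"
Vowels (a,e,i,o,u): 3
Consonants: 5
Ratio = 3/5
= 0.60


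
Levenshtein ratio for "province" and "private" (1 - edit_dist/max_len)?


Word 1: "province" (length 8)
Word 2: "private" (length 7)
One optimal edit sequence:
  1. keep 'p'
  2. keep 'r'
  3. substitute 'o' -> 'i'  (+1)
  4. keep 'v'
  5. delete 'i'  (+1)
  6. substitute 'n' -> 'a'  (+1)
  7. substitute 'c' -> 't'  (+1)
  8. keep 'e'
Edit distance = 4
Max length = max(8, 7) = 8
Similarity = 1 - 4/8
= 0.5000


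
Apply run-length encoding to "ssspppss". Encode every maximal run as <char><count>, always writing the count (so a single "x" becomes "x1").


String: "ssspppss"
Scanning for consecutive runs:
  's' x 3
  'p' x 3
  's' x 2
RLE = "s3p3s2"


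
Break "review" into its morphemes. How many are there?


Word: "review"
Morphemes: re- + view
Each morpheme carries meaning
= 2 morphemes


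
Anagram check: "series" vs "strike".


Word 1: "series" → sorted: eeirss
Word 2: "strike" → sorted: eikrst
Same letters? eeirss != eikrst
Anagram = No


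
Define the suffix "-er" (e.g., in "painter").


Suffix: -er
Example: painter = paint + -er
Meaning = one who / more


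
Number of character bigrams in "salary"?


Word: "salary" (length 6)
Number of 2-grams = length - 2 + 1 = 6 - 2 + 1
= 5


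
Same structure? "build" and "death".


Pattern of "build": [0, 1, 2, 3, 4]
Pattern of "death": [0, 1, 2, 3, 4]
Patterns match
Same pattern = Yes


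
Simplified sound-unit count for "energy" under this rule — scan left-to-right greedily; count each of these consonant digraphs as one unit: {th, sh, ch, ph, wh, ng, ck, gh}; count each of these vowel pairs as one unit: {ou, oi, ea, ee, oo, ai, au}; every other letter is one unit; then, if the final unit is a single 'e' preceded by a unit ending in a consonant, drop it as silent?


Word: "energy" (6 letters)
Left-to-right scan:
  1. 'e' (letter)
  2. 'n' (letter)
  3. 'e' (letter)
  4. 'r' (letter)
  5. 'g' (letter)
  6. 'y' (letter)
Units from scan: 6
Sound units = 6 units


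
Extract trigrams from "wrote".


Word: "wrote" (length 5)
Number of trigrams = 5 - 3 + 1 = 3
  Position 0: "wro"
  Position 1: "rot"
  Position 2: "ote"
Trigrams = "wro", "rot", "ote"


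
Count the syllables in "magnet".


Word: "magnet"
Syllable breakdown: mag · net
Counting: 2 parts
= 2 syllables


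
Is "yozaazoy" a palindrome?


Word: "yozaazoy"
Reversed: "yozaazoy"
Forward == Backward? yozaazoy == yozaazoy
Palindrome = Yes


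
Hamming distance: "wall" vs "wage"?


Comparing character by character (same length = 4):
  Pos 0: 'w' vs 'w' =
  Pos 1: 'a' vs 'a' =
  Pos 2: 'l' vs 'g' !=
  Pos 3: 'l' vs 'e' !=
Hamming distance = 2


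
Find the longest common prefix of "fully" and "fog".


Word 1: "fully"
Word 2: "fog"
Comparing from start:
  Pos 0: 'f' == 'f'
  Pos 1: 'u' != 'o' (stop)
LCP = "f" (length 1)


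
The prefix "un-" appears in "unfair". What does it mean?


Prefix: un-
As in: unfair -> un- + fair
Meaning = not / reverse


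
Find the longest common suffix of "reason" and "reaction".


Word 1: "reason"
Word 2: "reaction"
Comparing from end:
  Pos -1: 'n' == 'n'
  Pos -2: 'o' == 'o'
  Pos -3: 's' != 'i' (stop)
LCS = "on" (length 2)


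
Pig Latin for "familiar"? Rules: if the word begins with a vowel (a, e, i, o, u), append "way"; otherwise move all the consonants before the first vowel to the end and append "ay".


Word: "familiar"
Starts with consonant(s) → move to end, add 'ay'
Consonant cluster: "f"
Pig Latin = "amiliarfay"


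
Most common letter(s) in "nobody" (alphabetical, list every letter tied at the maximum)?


Word: "nobody"
Letter counts:
  'b': 1
  'd': 1
  'n': 1
  'o': 2
  'y': 1
Maximum count = 2
Most frequent = 'o' (2 times each)


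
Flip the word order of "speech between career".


Original: "speech between career"
Words (1..n): speech | between | career
Reversed (n..1): career | between | speech
Result = "career between speech"


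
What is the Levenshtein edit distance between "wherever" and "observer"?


Word 1: "wherever" (length 8)
Word 2: "observer" (length 8)
One optimal edit sequence (insert/delete/substitute each cost 1):
  1. insert 'o'  (+1)
  2. substitute 'w' -> 'b'  (+1)
  3. substitute 'h' -> 's'  (+1)
  4. keep 'e'
  5. keep 'r'
  6. delete 'e'  (+1)
  7. keep 'v'
  8. keep 'e'
  9. keep 'r'
Total edit operations: 4
Edit distance = 4


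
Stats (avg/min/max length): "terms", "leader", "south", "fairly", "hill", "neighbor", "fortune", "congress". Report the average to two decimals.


Lengths: "terms"=5, "leader"=6, "south"=5, "fairly"=6, "hill"=4, "neighbor"=8, "fortune"=7, "congress"=8
Sum = 49, Count = 8
Average = 49/8 = 6.13
= avg=6.13, min=4, max=8


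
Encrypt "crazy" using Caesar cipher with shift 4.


Word: "crazy"
Shift: 4
Each letter → (letter + shift) mod 26:
  'c' (2) + 4 = 6 → 'g'
  'r' (17) + 4 = 21 → 'v'
  'a' (0) + 4 = 4 → 'e'
  'z' (25) + 4 = 3 → 'd'
  'y' (24) + 4 = 2 → 'c'
Result = "gvedc"


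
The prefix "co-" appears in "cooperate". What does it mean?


Prefix: co-
As in: cooperate -> co- + operate
Meaning = together


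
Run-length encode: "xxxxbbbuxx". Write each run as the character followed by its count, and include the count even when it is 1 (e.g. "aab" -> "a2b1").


String: "xxxxbbbuxx"
Scanning for consecutive runs:
  'x' x 4
  'b' x 3
  'u' x 1
  'x' x 2
RLE = "x4b3u1x2"


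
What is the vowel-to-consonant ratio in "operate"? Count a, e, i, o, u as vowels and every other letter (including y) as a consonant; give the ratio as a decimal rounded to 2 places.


Word: "operate"
Vowels (a,e,i,o,u): 4
Consonants: 3
Ratio = 4/3
= 1.33


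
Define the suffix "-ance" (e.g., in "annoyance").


Suffix: -ance
Example: annoyance (annoy + -ance)
Meaning = state of


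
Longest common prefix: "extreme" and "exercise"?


Word 1: "extreme"
Word 2: "exercise"
Comparing from start:
  Pos 0: 'e' == 'e'
  Pos 1: 'x' == 'x'
  Pos 2: 't' != 'e' (stop)
LCP = "ex" (length 2)


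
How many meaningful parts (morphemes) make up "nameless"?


Word: "nameless"
Morphemes: name | -less
Each morpheme carries meaning
= 2 morphemes


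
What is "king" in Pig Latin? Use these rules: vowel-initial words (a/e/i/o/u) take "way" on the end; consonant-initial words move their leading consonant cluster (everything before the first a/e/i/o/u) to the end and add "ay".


Word: "king"
Starts with consonant(s) → move to end, add 'ay'
Consonant cluster: "k"
Pig Latin = "ingkay"


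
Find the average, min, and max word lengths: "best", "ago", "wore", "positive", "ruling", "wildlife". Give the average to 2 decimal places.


Lengths: "best"=4, "ago"=3, "wore"=4, "positive"=8, "ruling"=6, "wildlife"=8
Sum = 33, Count = 6
Average = 33/6 = 5.50
= avg=5.50, min=3, max=8


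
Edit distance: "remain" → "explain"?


Word 1: "remain" (length 6)
Word 2: "explain" (length 7)
One optimal edit sequence (insert/delete/substitute each cost 1):
  1. insert 'e'  (+1)
  2. substitute 'r' -> 'x'  (+1)
  3. substitute 'e' -> 'p'  (+1)
  4. substitute 'm' -> 'l'  (+1)
  5. keep 'a'
  6. keep 'i'
  7. keep 'n'
Total edit operations: 4
Edit distance = 4


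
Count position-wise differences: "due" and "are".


Comparing character by character (same length = 3):
  Pos 0: 'd' vs 'a' !=
  Pos 1: 'u' vs 'r' !=
  Pos 2: 'e' vs 'e' =
Hamming distance = 2


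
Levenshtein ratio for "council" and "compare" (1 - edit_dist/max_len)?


Word 1: "council" (length 7)
Word 2: "compare" (length 7)
One optimal edit sequence:
  1. keep 'c'
  2. keep 'o'
  3. substitute 'u' -> 'm'  (+1)
  4. substitute 'n' -> 'p'  (+1)
  5. substitute 'c' -> 'a'  (+1)
  6. substitute 'i' -> 'r'  (+1)
  7. substitute 'l' -> 'e'  (+1)
Edit distance = 5
Max length = max(7, 7) = 7
Similarity = 1 - 5/7
= 0.2857


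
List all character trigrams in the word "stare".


Word: "stare" (length 5)
Number of trigrams = 5 - 3 + 1 = 3
  Position 0: "sta"
  Position 1: "tar"
  Position 2: "are"
Trigrams = "sta", "tar", "are"


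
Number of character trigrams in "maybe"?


Word: "maybe" (length 5)
Number of 3-grams = length - 3 + 1 = 5 - 3 + 1
= 3


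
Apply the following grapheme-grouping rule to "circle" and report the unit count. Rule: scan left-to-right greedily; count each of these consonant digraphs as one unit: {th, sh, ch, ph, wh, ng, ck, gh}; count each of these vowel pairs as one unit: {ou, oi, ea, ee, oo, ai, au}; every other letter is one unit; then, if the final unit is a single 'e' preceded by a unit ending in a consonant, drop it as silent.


Word: "circle" (6 letters)
Left-to-right scan:
  1. 'c' (letter)
  2. 'i' (letter)
  3. 'r' (letter)
  4. 'c' (letter)
  5. 'l' (letter)
  6. 'e' (letter)
Units from scan: 6
Final unit is 'e' after a consonant -> drop as silent (-1)
Sound units = 5 units


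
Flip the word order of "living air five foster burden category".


Original: "living air five foster burden category"
Words (1..n): living | air | five | foster | burden | category
Reversed (n..1): category | burden | foster | five | air | living
Result = "category burden foster five air living"


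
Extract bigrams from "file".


Word: "file" (length 4)
Number of bigrams = 4 - 2 + 1 = 3
  Position 0: "fi"
  Position 1: "il"
  Position 2: "le"
Bigrams = "fi", "il", "le"


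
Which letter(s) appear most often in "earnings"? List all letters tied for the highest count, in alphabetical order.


Word: "earnings"
Letter counts:
  'a': 1
  'e': 1
  'g': 1
  'i': 1
  'n': 2
  'r': 1
  's': 1
Maximum count = 2
Most frequent = 'n' (2 times each)


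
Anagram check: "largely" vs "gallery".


Word 1: "largely" → sorted: aegllry
Word 2: "gallery" → sorted: aegllry
Same letters? aegllry == aegllry
Anagram = Yes


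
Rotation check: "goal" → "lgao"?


Word: "goal", Candidate: "lgao"
Method: check if candidate is substring of word+word
"goalgoal" contains "lgao"? No
Is rotation = No


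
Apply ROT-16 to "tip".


Word: "tip"
Shift: 16
Each letter → (letter + shift) mod 26:
  't' (19) + 16 = 9 → 'j'
  'i' (8) + 16 = 24 → 'y'
  'p' (15) + 16 = 5 → 'f'
Result = "jyf"


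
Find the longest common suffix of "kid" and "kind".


Word 1: "kid"
Word 2: "kind"
Comparing from end:
  Pos -1: 'd' == 'd'
  Pos -2: 'i' != 'n' (stop)
LCS = "d" (length 1)


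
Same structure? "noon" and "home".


Pattern of "noon": [0, 1, 1, 0]
Pattern of "home": [0, 1, 2, 3]
Patterns do not match
Same pattern = No


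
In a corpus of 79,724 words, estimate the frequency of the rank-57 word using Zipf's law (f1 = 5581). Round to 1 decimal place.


Zipf's law: f(r) = f(1) / r
f(1) = 5581
f(57) = 5581 / 57
= 97.9 occurrences


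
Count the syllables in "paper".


Word: "paper"
Syllable breakdown: pa | per
Counting: 2 parts
= 2 syllables


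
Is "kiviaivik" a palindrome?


Word: "kiviaivik"
Reversed: "kiviaivik"
Forward == Backward? kiviaivik == kiviaivik
Palindrome = Yes


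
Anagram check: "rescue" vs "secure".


Word 1: "rescue" → sorted: ceersu
Word 2: "secure" → sorted: ceersu
Same letters? ceersu == ceersu
Anagram = Yes


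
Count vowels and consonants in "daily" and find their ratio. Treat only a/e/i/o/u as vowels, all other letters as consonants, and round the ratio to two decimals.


Word: "daily"
Vowels (a,e,i,o,u): 2
Consonants: 3
Ratio = 2/3
= 0.67


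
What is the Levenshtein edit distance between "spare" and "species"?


Word 1: "spare" (length 5)
Word 2: "species" (length 7)
One optimal edit sequence (insert/delete/substitute each cost 1):
  1. keep 's'
  2. keep 'p'
  3. insert 'e'  (+1)
  4. substitute 'a' -> 'c'  (+1)
  5. substitute 'r' -> 'i'  (+1)
  6. keep 'e'
  7. insert 's'  (+1)
Total edit operations: 4
Edit distance = 4


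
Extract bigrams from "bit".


Word: "bit" (length 3)
Number of bigrams = 3 - 2 + 1 = 2
  Position 0: "bi"
  Position 1: "it"
Bigrams = "bi", "it"


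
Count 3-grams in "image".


Word: "image" (length 5)
Number of 3-grams = length - 3 + 1 = 5 - 3 + 1
= 3


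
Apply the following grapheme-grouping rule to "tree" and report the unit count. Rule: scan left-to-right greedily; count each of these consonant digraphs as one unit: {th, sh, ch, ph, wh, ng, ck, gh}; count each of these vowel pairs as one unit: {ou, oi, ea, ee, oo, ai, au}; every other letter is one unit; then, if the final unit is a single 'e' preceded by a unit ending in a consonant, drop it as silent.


Word: "tree" (4 letters)
Left-to-right scan:
  [1] 't' (letter)
  [2] 'r' (letter)
  [3] 'ee' (vowel-pair)
Units from scan: 3
Sound units = 3 units


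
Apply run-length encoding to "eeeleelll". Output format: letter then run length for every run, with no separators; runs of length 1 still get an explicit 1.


String: "eeeleelll"
Scanning for consecutive runs:
  'e' x 3
  'l' x 1
  'e' x 2
  'l' x 3
RLE = "e3l1e2l3"


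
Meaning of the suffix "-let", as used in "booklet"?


Suffix: -let
Example: booklet (book + -let)
Meaning = small


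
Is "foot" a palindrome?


Word: "foot"
Reversed: "toof"
Forward == Backward? foot != toof
Palindrome = No


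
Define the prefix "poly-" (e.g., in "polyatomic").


Prefix: poly-
As in: polyatomic -> poly- + atomic
Meaning = many


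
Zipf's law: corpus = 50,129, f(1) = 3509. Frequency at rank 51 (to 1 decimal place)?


Zipf's law: f(r) = f(1) / r
f(1) = 3509
f(51) = 3509 / 51
= 68.8 occurrences


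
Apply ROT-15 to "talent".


Word: "talent"
Shift: 15
Each letter → (letter + shift) mod 26:
  't' (19) + 15 = 8 → 'i'
  'a' (0) + 15 = 15 → 'p'
  'l' (11) + 15 = 0 → 'a'
  'e' (4) + 15 = 19 → 't'
  'n' (13) + 15 = 2 → 'c'
  't' (19) + 15 = 8 → 'i'
Result = "ipatci"


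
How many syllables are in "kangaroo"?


Word: "kangaroo"
Syllable breakdown: kan | ga | roo
Counting: 3 parts
= 3 syllables


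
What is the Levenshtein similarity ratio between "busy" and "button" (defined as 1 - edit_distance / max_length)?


Word 1: "busy" (length 4)
Word 2: "button" (length 6)
One optimal edit sequence:
  1. keep 'b'
  2. keep 'u'
  3. insert 't'  (+1)
  4. insert 't'  (+1)
  5. substitute 's' -> 'o'  (+1)
  6. substitute 'y' -> 'n'  (+1)
Edit distance = 4
Max length = max(4, 6) = 6
Similarity = 1 - 4/6
= 0.3333


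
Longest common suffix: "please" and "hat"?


Word 1: "please"
Word 2: "hat"
Comparing from end:
  Pos -1: 'e' != 't' (stop)
LCS = "" (length 0)


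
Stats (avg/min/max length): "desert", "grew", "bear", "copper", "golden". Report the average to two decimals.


Lengths: "desert"=6, "grew"=4, "bear"=4, "copper"=6, "golden"=6
Sum = 26, Count = 5
Average = 26/5 = 5.20
= avg=5.20, min=4, max=6


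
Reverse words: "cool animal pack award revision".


Original: "cool animal pack award revision"
Words (1..n): cool | animal | pack | award | revision
Reversed (n..1): revision | award | pack | animal | cool
Result = "revision award pack animal cool"


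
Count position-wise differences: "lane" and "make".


Comparing character by character (same length = 4):
  Pos 0: 'l' vs 'm' !=
  Pos 1: 'a' vs 'a' =
  Pos 2: 'n' vs 'k' !=
  Pos 3: 'e' vs 'e' =
Hamming distance = 2


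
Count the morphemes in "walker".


Word: "walker"
Morphemes: walk + -er
Each morpheme carries meaning
= 2 morphemes


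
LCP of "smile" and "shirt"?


Word 1: "smile"
Word 2: "shirt"
Comparing from start:
  Pos 0: 's' == 's'
  Pos 1: 'm' != 'h' (stop)
LCP = "s" (length 1)


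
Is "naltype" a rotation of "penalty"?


Word: "penalty", Candidate: "naltype"
Method: check if candidate is substring of word+word
"penaltypenalty" contains "naltype"? Yes
Is rotation = Yes


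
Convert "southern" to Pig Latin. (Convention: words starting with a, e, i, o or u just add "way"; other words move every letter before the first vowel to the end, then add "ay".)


Word: "southern"
Starts with consonant(s) → move to end, add 'ay'
Consonant cluster: "s"
Pig Latin = "outhernsay"


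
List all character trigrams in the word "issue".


Word: "issue" (length 5)
Number of trigrams = 5 - 3 + 1 = 3
  Position 0: "iss"
  Position 1: "ssu"
  Position 2: "sue"
Trigrams = "iss", "ssu", "sue"


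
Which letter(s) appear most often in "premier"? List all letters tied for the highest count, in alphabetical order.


Word: "premier"
Letter counts:
  'e': 2
  'i': 1
  'm': 1
  'p': 1
  'r': 2
Maximum count = 2
Most frequent = 'e', 'r' (2 times each)
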